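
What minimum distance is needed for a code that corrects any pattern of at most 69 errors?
Correcting t errors requires d_min ≥ 2t + 1 = 2·69 + 1 = 139.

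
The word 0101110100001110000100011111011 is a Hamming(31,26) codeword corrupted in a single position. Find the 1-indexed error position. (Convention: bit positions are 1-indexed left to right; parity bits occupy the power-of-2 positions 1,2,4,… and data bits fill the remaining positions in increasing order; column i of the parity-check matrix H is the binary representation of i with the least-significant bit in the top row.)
Syndrome s = H · r^T (mod 2), r = 0101110100001110000100011111011:
  s[0] = (1010101010101010101010101010101)·(0101110100001110000100011111011) mod 2 = 0+0+0+0+1+0+0+0+0+0+0+0+1+0+1+0+0+0+0+0+0+0+0+0+1+0+1+0+0+0+1 mod 2 = 0
  s[1] = (0110011001100110011001100110011)·(0101110100001110000100011111011) mod 2 = 0+1+0+0+0+1+0+0+0+0+0+0+0+1+1+0+0+0+0+0+0+0+0+0+0+1+1+0+0+1+1 mod 2 = 0
  s[2] = (0001111000011110000111100001111)·(0101110100001110000100011111011) mod 2 = 0+0+0+1+1+1+0+0+0+0+0+0+1+1+1+0+0+0+0+1+0+0+0+0+0+0+0+1+0+1+1 mod 2 = 0
  s[3] = (0000000111111110000000011111111)·(0101110100001110000100011111011) mod 2 = 0+0+0+0+0+0+0+1+0+0+0+0+1+1+1+0+0+0+0+0+0+0+0+1+1+1+1+1+0+1+1 mod 2 = 1
  s[4] = (0000000000000001111111111111111)·(0101110100001110000100011111011) mod 2 = 0+0+0+0+0+0+0+0+0+0+0+0+0+0+0+0+0+0+0+1+0+0+0+1+1+1+1+1+0+1+1 mod 2 = 0
Syndrome = 00010
Column i of H is the binary representation of i, so the syndrome is the binary index of the flipped bit.
Read s = 00010 with s[0] as LSB: 0·2^0 + 0·2^1 + 0·2^2 + 1·2^3 + 0·2^4 = 8.
Error is at bit position 8.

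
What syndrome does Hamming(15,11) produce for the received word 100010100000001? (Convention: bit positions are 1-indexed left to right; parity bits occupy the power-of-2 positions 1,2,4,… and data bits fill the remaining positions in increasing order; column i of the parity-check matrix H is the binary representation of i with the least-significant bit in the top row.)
Syndrome s = H · r^T (mod 2), r = 100010100000001:
  s[0] = (101010101010101)·(100010100000001) mod 2 = 1+0+0+0+1+0+1+0+0+0+0+0+0+0+1 mod 2 = 0
  s[1] = (011001100110011)·(100010100000001) mod 2 = 0+0+0+0+0+0+1+0+0+0+0+0+0+0+1 mod 2 = 0
  s[2] = (000111100001111)·(100010100000001) mod 2 = 0+0+0+0+1+0+1+0+0+0+0+0+0+0+1 mod 2 = 1
  s[3] = (000000011111111)·(100010100000001) mod 2 = 0+0+0+0+0+0+0+0+0+0+0+0+0+0+1 mod 2 = 1
Syndrome = 0011
Non-zero syndrome: error at position 12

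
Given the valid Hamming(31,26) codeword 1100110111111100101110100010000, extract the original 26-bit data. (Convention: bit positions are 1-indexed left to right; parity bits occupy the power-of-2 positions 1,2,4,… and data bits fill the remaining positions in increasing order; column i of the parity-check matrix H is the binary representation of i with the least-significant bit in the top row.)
Parity bits occupy power-of-2 positions; data bits are at positions {3,5,6,7,9,10,11,12,13,14,15,17,18,19,20,21,22,23,24,25,26,27,28,29,30,31} (1-indexed).
Extract: c[3]=0 c[5]=1 c[6]=1 c[7]=0 c[9]=1 c[10]=1 c[11]=1 c[12]=1 c[13]=1 c[14]=1 c[15]=0 c[17]=1 c[18]=0 c[19]=1 c[20]=1 c[21]=1 c[22]=0 c[23]=1 c[24]=0 c[25]=0 c[26]=0 c[27]=1 c[28]=0 c[29]=0 c[30]=0 c[31]=0
Data = 01101111110101110100010000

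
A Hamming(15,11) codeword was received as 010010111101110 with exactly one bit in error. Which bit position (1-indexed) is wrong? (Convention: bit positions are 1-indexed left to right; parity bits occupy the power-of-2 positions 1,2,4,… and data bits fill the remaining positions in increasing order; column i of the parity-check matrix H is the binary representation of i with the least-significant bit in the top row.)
Syndrome s = H · r^T (mod 2), r = 010010111101110:
  s[0] = (101010101010101)·(010010111101110) mod 2 = 0+0+0+0+1+0+1+0+1+0+0+0+1+0+0 mod 2 = 0
  s[1] = (011001100110011)·(010010111101110) mod 2 = 0+1+0+0+0+0+1+0+0+1+0+0+0+1+0 mod 2 = 0
  s[2] = (000111100001111)·(010010111101110) mod 2 = 0+0+0+0+1+0+1+0+0+0+0+1+1+1+0 mod 2 = 1
  s[3] = (000000011111111)·(010010111101110) mod 2 = 0+0+0+0+0+0+0+1+1+1+0+1+1+1+0 mod 2 = 0
Syndrome = 0010
Column i of H is the binary representation of i, so the syndrome is the binary index of the flipped bit.
Read s = 0010 with s[0] as LSB: 0·2^0 + 0·2^1 + 1·2^2 + 0·2^3 = 4.
Error is at bit position 4.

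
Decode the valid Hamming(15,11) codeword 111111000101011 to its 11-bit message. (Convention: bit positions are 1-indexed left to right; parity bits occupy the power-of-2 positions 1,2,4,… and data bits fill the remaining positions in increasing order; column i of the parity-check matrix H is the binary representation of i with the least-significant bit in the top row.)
Parity bits occupy power-of-2 positions; data bits are at positions {3,5,6,7,9,10,11,12,13,14,15} (1-indexed).
Extract: c[3]=1 c[5]=1 c[6]=1 c[7]=0 c[9]=0 c[10]=1 c[11]=0 c[12]=1 c[13]=0 c[14]=1 c[15]=1
Data = 11100101011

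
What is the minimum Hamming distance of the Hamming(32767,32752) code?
d_min = 3 (every single-error-correcting Hamming code has d_min = 3).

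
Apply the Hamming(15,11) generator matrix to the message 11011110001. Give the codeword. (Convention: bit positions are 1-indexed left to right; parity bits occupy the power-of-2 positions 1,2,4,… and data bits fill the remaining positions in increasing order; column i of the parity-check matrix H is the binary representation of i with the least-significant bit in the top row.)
Codeword c = d · G (mod 2), d = 11011110001:
  c[0] = d·G[:,0] = (11011110001)·(11011010101) mod 2 = 1+1+0+1+1+0+1+0+0+0+1 mod 2 = 0
  c[1] = d·G[:,1] = (11011110001)·(10110110011) mod 2 = 1+0+0+1+0+1+1+0+0+0+1 mod 2 = 1
  c[2] = d·G[:,2] = (11011110001)·(10000000000) mod 2 = 1+0+0+0+0+0+0+0+0+0+0 mod 2 = 1
  c[3] = d·G[:,3] = (11011110001)·(01110001111) mod 2 = 0+1+0+1+0+0+0+0+0+0+1 mod 2 = 1
  c[4] = d·G[:,4] = (11011110001)·(01000000000) mod 2 = 0+1+0+0+0+0+0+0+0+0+0 mod 2 = 1
  c[5] = d·G[:,5] = (11011110001)·(00100000000) mod 2 = 0+0+0+0+0+0+0+0+0+0+0 mod 2 = 0
  c[6] = d·G[:,6] = (11011110001)·(00010000000) mod 2 = 0+0+0+1+0+0+0+0+0+0+0 mod 2 = 1
  c[7] = d·G[:,7] = (11011110001)·(00001111111) mod 2 = 0+0+0+0+1+1+1+0+0+0+1 mod 2 = 0
  c[8] = d·G[:,8] = (11011110001)·(00001000000) mod 2 = 0+0+0+0+1+0+0+0+0+0+0 mod 2 = 1
  c[9] = d·G[:,9] = (11011110001)·(00000100000) mod 2 = 0+0+0+0+0+1+0+0+0+0+0 mod 2 = 1
  c[10] = d·G[:,10] = (11011110001)·(00000010000) mod 2 = 0+0+0+0+0+0+1+0+0+0+0 mod 2 = 1
  c[11] = d·G[:,11] = (11011110001)·(00000001000) mod 2 = 0+0+0+0+0+0+0+0+0+0+0 mod 2 = 0
  c[12] = d·G[:,12] = (11011110001)·(00000000100) mod 2 = 0+0+0+0+0+0+0+0+0+0+0 mod 2 = 0
  c[13] = d·G[:,13] = (11011110001)·(00000000010) mod 2 = 0+0+0+0+0+0+0+0+0+0+0 mod 2 = 0
  c[14] = d·G[:,14] = (11011110001)·(00000000001) mod 2 = 0+0+0+0+0+0+0+0+0+0+1 mod 2 = 1
Codeword = 011110101110001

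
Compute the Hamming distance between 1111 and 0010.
XOR = 1101, count of 1s = 3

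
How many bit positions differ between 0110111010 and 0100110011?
XOR = 0010001001, count of 1s = 3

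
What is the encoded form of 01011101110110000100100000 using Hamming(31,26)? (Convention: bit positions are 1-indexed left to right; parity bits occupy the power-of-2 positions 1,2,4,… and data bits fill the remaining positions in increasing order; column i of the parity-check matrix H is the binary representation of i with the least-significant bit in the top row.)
Codeword c = d · G (mod 2), d = 01011101110110000100100000:
  c[0] = d·G[:,0] = (01011101110110000100100000)·(11011010101101010101010101) mod 2 = 0+1+0+1+1+0+0+0+1+0+0+1+0+0+0+0+0+1+0+0+0+0+0+0+0+0 mod 2 = 0
  c[1] = d·G[:,1] = (01011101110110000100100000)·(10110110011011001100110011) mod 2 = 0+0+0+1+0+1+0+0+0+1+0+0+1+0+0+0+0+1+0+0+1+0+0+0+0+0 mod 2 = 0
  c[2] = d·G[:,2] = (01011101110110000100100000)·(10000000000000000000000000) mod 2 = 0+0+0+0+0+0+0+0+0+0+0+0+0+0+0+0+0+0+0+0+0+0+0+0+0+0 mod 2 = 0
  c[3] = d·G[:,3] = (01011101110110000100100000)·(01110001111000111100001111) mod 2 = 0+1+0+1+0+0+0+1+1+1+0+0+0+0+0+0+0+1+0+0+0+0+0+0+0+0 mod 2 = 0
  c[4] = d·G[:,4] = (01011101110110000100100000)·(01000000000000000000000000) mod 2 = 0+1+0+0+0+0+0+0+0+0+0+0+0+0+0+0+0+0+0+0+0+0+0+0+0+0 mod 2 = 1
  c[5] = d·G[:,5] = (01011101110110000100100000)·(00100000000000000000000000) mod 2 = 0+0+0+0+0+0+0+0+0+0+0+0+0+0+0+0+0+0+0+0+0+0+0+0+0+0 mod 2 = 0
  c[6] = d·G[:,6] = (01011101110110000100100000)·(00010000000000000000000000) mod 2 = 0+0+0+1+0+0+0+0+0+0+0+0+0+0+0+0+0+0+0+0+0+0+0+0+0+0 mod 2 = 1
  c[7] = d·G[:,7] = (01011101110110000100100000)·(00001111111000000011111111) mod 2 = 0+0+0+0+1+1+0+1+1+1+0+0+0+0+0+0+0+0+0+0+1+0+0+0+0+0 mod 2 = 0
  c[8] = d·G[:,8] = (01011101110110000100100000)·(00001000000000000000000000) mod 2 = 0+0+0+0+1+0+0+0+0+0+0+0+0+0+0+0+0+0+0+0+0+0+0+0+0+0 mod 2 = 1
  c[9] = d·G[:,9] = (01011101110110000100100000)·(00000100000000000000000000) mod 2 = 0+0+0+0+0+1+0+0+0+0+0+0+0+0+0+0+0+0+0+0+0+0+0+0+0+0 mod 2 = 1
  c[10] = d·G[:,10] = (01011101110110000100100000)·(00000010000000000000000000) mod 2 = 0+0+0+0+0+0+0+0+0+0+0+0+0+0+0+0+0+0+0+0+0+0+0+0+0+0 mod 2 = 0
  c[11] = d·G[:,11] = (01011101110110000100100000)·(00000001000000000000000000) mod 2 = 0+0+0+0+0+0+0+1+0+0+0+0+0+0+0+0+0+0+0+0+0+0+0+0+0+0 mod 2 = 1
  c[12] = d·G[:,12] = (01011101110110000100100000)·(00000000100000000000000000) mod 2 = 0+0+0+0+0+0+0+0+1+0+0+0+0+0+0+0+0+0+0+0+0+0+0+0+0+0 mod 2 = 1
  c[13] = d·G[:,13] = (01011101110110000100100000)·(00000000010000000000000000) mod 2 = 0+0+0+0+0+0+0+0+0+1+0+0+0+0+0+0+0+0+0+0+0+0+0+0+0+0 mod 2 = 1
  c[14] = d·G[:,14] = (01011101110110000100100000)·(00000000001000000000000000) mod 2 = 0+0+0+0+0+0+0+0+0+0+0+0+0+0+0+0+0+0+0+0+0+0+0+0+0+0 mod 2 = 0
  c[15] = d·G[:,15] = (01011101110110000100100000)·(00000000000111111111111111) mod 2 = 0+0+0+0+0+0+0+0+0+0+0+1+1+0+0+0+0+1+0+0+1+0+0+0+0+0 mod 2 = 0
  c[16] = d·G[:,16] = (01011101110110000100100000)·(00000000000100000000000000) mod 2 = 0+0+0+0+0+0+0+0+0+0+0+1+0+0+0+0+0+0+0+0+0+0+0+0+0+0 mod 2 = 1
  c[17] = d·G[:,17] = (01011101110110000100100000)·(00000000000010000000000000) mod 2 = 0+0+0+0+0+0+0+0+0+0+0+0+1+0+0+0+0+0+0+0+0+0+0+0+0+0 mod 2 = 1
  c[18] = d·G[:,18] = (01011101110110000100100000)·(00000000000001000000000000) mod 2 = 0+0+0+0+0+0+0+0+0+0+0+0+0+0+0+0+0+0+0+0+0+0+0+0+0+0 mod 2 = 0
  c[19] = d·G[:,19] = (01011101110110000100100000)·(00000000000000100000000000) mod 2 = 0+0+0+0+0+0+0+0+0+0+0+0+0+0+0+0+0+0+0+0+0+0+0+0+0+0 mod 2 = 0
  c[20] = d·G[:,20] = (01011101110110000100100000)·(00000000000000010000000000) mod 2 = 0+0+0+0+0+0+0+0+0+0+0+0+0+0+0+0+0+0+0+0+0+0+0+0+0+0 mod 2 = 0
  c[21] = d·G[:,21] = (01011101110110000100100000)·(00000000000000001000000000) mod 2 = 0+0+0+0+0+0+0+0+0+0+0+0+0+0+0+0+0+0+0+0+0+0+0+0+0+0 mod 2 = 0
  c[22] = d·G[:,22] = (01011101110110000100100000)·(00000000000000000100000000) mod 2 = 0+0+0+0+0+0+0+0+0+0+0+0+0+0+0+0+0+1+0+0+0+0+0+0+0+0 mod 2 = 1
  c[23] = d·G[:,23] = (01011101110110000100100000)·(00000000000000000010000000) mod 2 = 0+0+0+0+0+0+0+0+0+0+0+0+0+0+0+0+0+0+0+0+0+0+0+0+0+0 mod 2 = 0
  c[24] = d·G[:,24] = (01011101110110000100100000)·(00000000000000000001000000) mod 2 = 0+0+0+0+0+0+0+0+0+0+0+0+0+0+0+0+0+0+0+0+0+0+0+0+0+0 mod 2 = 0
  c[25] = d·G[:,25] = (01011101110110000100100000)·(00000000000000000000100000) mod 2 = 0+0+0+0+0+0+0+0+0+0+0+0+0+0+0+0+0+0+0+0+1+0+0+0+0+0 mod 2 = 1
  c[26] = d·G[:,26] = (01011101110110000100100000)·(00000000000000000000010000) mod 2 = 0+0+0+0+0+0+0+0+0+0+0+0+0+0+0+0+0+0+0+0+0+0+0+0+0+0 mod 2 = 0
  c[27] = d·G[:,27] = (01011101110110000100100000)·(00000000000000000000001000) mod 2 = 0+0+0+0+0+0+0+0+0+0+0+0+0+0+0+0+0+0+0+0+0+0+0+0+0+0 mod 2 = 0
  c[28] = d·G[:,28] = (01011101110110000100100000)·(00000000000000000000000100) mod 2 = 0+0+0+0+0+0+0+0+0+0+0+0+0+0+0+0+0+0+0+0+0+0+0+0+0+0 mod 2 = 0
  c[29] = d·G[:,29] = (01011101110110000100100000)·(00000000000000000000000010) mod 2 = 0+0+0+0+0+0+0+0+0+0+0+0+0+0+0+0+0+0+0+0+0+0+0+0+0+0 mod 2 = 0
  c[30] = d·G[:,30] = (01011101110110000100100000)·(00000000000000000000000001) mod 2 = 0+0+0+0+0+0+0+0+0+0+0+0+0+0+0+0+0+0+0+0+0+0+0+0+0+0 mod 2 = 0
Codeword = 0000101011011100110000100100000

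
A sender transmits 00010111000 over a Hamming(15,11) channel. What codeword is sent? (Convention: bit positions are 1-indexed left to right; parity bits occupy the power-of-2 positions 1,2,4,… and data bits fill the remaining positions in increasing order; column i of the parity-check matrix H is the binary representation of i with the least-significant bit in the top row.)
Codeword c = d · G (mod 2), d = 00010111000:
  c[0] = d·G[:,0] = (00010111000)·(11011010101) mod 2 = 0+0+0+1+0+0+1+0+0+0+0 mod 2 = 0
  c[1] = d·G[:,1] = (00010111000)·(10110110011) mod 2 = 0+0+0+1+0+1+1+0+0+0+0 mod 2 = 1
  c[2] = d·G[:,2] = (00010111000)·(10000000000) mod 2 = 0+0+0+0+0+0+0+0+0+0+0 mod 2 = 0
  c[3] = d·G[:,3] = (00010111000)·(01110001111) mod 2 = 0+0+0+1+0+0+0+1+0+0+0 mod 2 = 0
  c[4] = d·G[:,4] = (00010111000)·(01000000000) mod 2 = 0+0+0+0+0+0+0+0+0+0+0 mod 2 = 0
  c[5] = d·G[:,5] = (00010111000)·(00100000000) mod 2 = 0+0+0+0+0+0+0+0+0+0+0 mod 2 = 0
  c[6] = d·G[:,6] = (00010111000)·(00010000000) mod 2 = 0+0+0+1+0+0+0+0+0+0+0 mod 2 = 1
  c[7] = d·G[:,7] = (00010111000)·(00001111111) mod 2 = 0+0+0+0+0+1+1+1+0+0+0 mod 2 = 1
  c[8] = d·G[:,8] = (00010111000)·(00001000000) mod 2 = 0+0+0+0+0+0+0+0+0+0+0 mod 2 = 0
  c[9] = d·G[:,9] = (00010111000)·(00000100000) mod 2 = 0+0+0+0+0+1+0+0+0+0+0 mod 2 = 1
  c[10] = d·G[:,10] = (00010111000)·(00000010000) mod 2 = 0+0+0+0+0+0+1+0+0+0+0 mod 2 = 1
  c[11] = d·G[:,11] = (00010111000)·(00000001000) mod 2 = 0+0+0+0+0+0+0+1+0+0+0 mod 2 = 1
  c[12] = d·G[:,12] = (00010111000)·(00000000100) mod 2 = 0+0+0+0+0+0+0+0+0+0+0 mod 2 = 0
  c[13] = d·G[:,13] = (00010111000)·(00000000010) mod 2 = 0+0+0+0+0+0+0+0+0+0+0 mod 2 = 0
  c[14] = d·G[:,14] = (00010111000)·(00000000001) mod 2 = 0+0+0+0+0+0+0+0+0+0+0 mod 2 = 0
Codeword = 010000110111000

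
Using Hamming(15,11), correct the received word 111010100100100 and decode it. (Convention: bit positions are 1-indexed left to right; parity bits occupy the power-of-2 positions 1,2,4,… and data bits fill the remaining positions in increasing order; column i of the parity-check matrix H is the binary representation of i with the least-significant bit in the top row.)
Syndrome s = H · r^T (mod 2), r = 111010100100100:
  s[0] = (101010101010101)·(111010100100100) mod 2 = 1+0+1+0+1+0+1+0+0+0+0+0+1+0+0 mod 2 = 1
  s[1] = (011001100110011)·(111010100100100) mod 2 = 0+1+1+0+0+0+1+0+0+1+0+0+0+0+0 mod 2 = 0
  s[2] = (000111100001111)·(111010100100100) mod 2 = 0+0+0+0+1+0+1+0+0+0+0+0+1+0+0 mod 2 = 1
  s[3] = (000000011111111)·(111010100100100) mod 2 = 0+0+0+0+0+0+0+0+0+1+0+0+1+0+0 mod 2 = 0
Syndrome = 1010
Column 5 of H equals this syndrome → error at bit 5 (1-indexed).
Flip bit 5: 111010100100100 → 111000100100100
Extract data bits at positions {3,5,6,7,9,10,11,12,13,14,15}: 10010100100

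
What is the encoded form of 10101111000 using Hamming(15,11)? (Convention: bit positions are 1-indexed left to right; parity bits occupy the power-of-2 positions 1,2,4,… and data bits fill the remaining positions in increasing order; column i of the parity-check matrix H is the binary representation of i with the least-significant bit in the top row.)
Codeword c = d · G (mod 2), d = 10101111000:
  c[0] = d·G[:,0] = (10101111000)·(11011010101) mod 2 = 1+0+0+0+1+0+1+0+0+0+0 mod 2 = 1
  c[1] = d·G[:,1] = (10101111000)·(10110110011) mod 2 = 1+0+1+0+0+1+1+0+0+0+0 mod 2 = 0
  c[2] = d·G[:,2] = (10101111000)·(10000000000) mod 2 = 1+0+0+0+0+0+0+0+0+0+0 mod 2 = 1
  c[3] = d·G[:,3] = (10101111000)·(01110001111) mod 2 = 0+0+1+0+0+0+0+1+0+0+0 mod 2 = 0
  c[4] = d·G[:,4] = (10101111000)·(01000000000) mod 2 = 0+0+0+0+0+0+0+0+0+0+0 mod 2 = 0
  c[5] = d·G[:,5] = (10101111000)·(00100000000) mod 2 = 0+0+1+0+0+0+0+0+0+0+0 mod 2 = 1
  c[6] = d·G[:,6] = (10101111000)·(00010000000) mod 2 = 0+0+0+0+0+0+0+0+0+0+0 mod 2 = 0
  c[7] = d·G[:,7] = (10101111000)·(00001111111) mod 2 = 0+0+0+0+1+1+1+1+0+0+0 mod 2 = 0
  c[8] = d·G[:,8] = (10101111000)·(00001000000) mod 2 = 0+0+0+0+1+0+0+0+0+0+0 mod 2 = 1
  c[9] = d·G[:,9] = (10101111000)·(00000100000) mod 2 = 0+0+0+0+0+1+0+0+0+0+0 mod 2 = 1
  c[10] = d·G[:,10] = (10101111000)·(00000010000) mod 2 = 0+0+0+0+0+0+1+0+0+0+0 mod 2 = 1
  c[11] = d·G[:,11] = (10101111000)·(00000001000) mod 2 = 0+0+0+0+0+0+0+1+0+0+0 mod 2 = 1
  c[12] = d·G[:,12] = (10101111000)·(00000000100) mod 2 = 0+0+0+0+0+0+0+0+0+0+0 mod 2 = 0
  c[13] = d·G[:,13] = (10101111000)·(00000000010) mod 2 = 0+0+0+0+0+0+0+0+0+0+0 mod 2 = 0
  c[14] = d·G[:,14] = (10101111000)·(00000000001) mod 2 = 0+0+0+0+0+0+0+0+0+0+0 mod 2 = 0
Codeword = 101001001111000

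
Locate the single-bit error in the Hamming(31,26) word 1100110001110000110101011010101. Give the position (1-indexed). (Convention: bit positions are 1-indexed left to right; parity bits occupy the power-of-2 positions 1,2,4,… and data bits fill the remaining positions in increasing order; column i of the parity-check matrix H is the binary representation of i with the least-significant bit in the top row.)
Syndrome s = H · r^T (mod 2), r = 1100110001110000110101011010101:
  s[0] = (1010101010101010101010101010101)·(1100110001110000110101011010101) mod 2 = 1+0+0+0+1+0+0+0+0+0+1+0+0+0+0+0+1+0+0+0+0+0+0+0+1+0+1+0+1+0+1 mod 2 = 0
  s[1] = (0110011001100110011001100110011)·(1100110001110000110101011010101) mod 2 = 0+1+0+0+0+1+0+0+0+1+1+0+0+0+0+0+0+1+0+0+0+1+0+0+0+0+1+0+0+0+1 mod 2 = 0
  s[2] = (0001111000011110000111100001111)·(1100110001110000110101011010101) mod 2 = 0+0+0+0+1+1+0+0+0+0+0+1+0+0+0+0+0+0+0+1+0+1+0+0+0+0+0+0+1+0+1 mod 2 = 1
  s[3] = (0000000111111110000000011111111)·(1100110001110000110101011010101) mod 2 = 0+0+0+0+0+0+0+0+0+1+1+1+0+0+0+0+0+0+0+0+0+0+0+1+1+0+1+0+1+0+1 mod 2 = 0
  s[4] = (0000000000000001111111111111111)·(1100110001110000110101011010101) mod 2 = 0+0+0+0+0+0+0+0+0+0+0+0+0+0+0+0+1+1+0+1+0+1+0+1+1+0+1+0+1+0+1 mod 2 = 1
Syndrome = 00101
Column i of H is the binary representation of i, so the syndrome is the binary index of the flipped bit.
Read s = 00101 with s[0] as LSB: 0·2^0 + 0·2^1 + 1·2^2 + 0·2^3 + 1·2^4 = 20.
Error is at bit position 20.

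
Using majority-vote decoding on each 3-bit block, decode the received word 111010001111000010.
Split into 3-bit blocks and majority-vote each:
  block 1 = 111: 3 ones, 0 zeros → 1
  block 2 = 010: 1 ones, 2 zeros → 0
  block 3 = 001: 1 ones, 2 zeros → 0
  block 4 = 111: 3 ones, 0 zeros → 1
  block 5 = 000: 0 ones, 3 zeros → 0
  block 6 = 010: 1 ones, 2 zeros → 0
Decoded = 100100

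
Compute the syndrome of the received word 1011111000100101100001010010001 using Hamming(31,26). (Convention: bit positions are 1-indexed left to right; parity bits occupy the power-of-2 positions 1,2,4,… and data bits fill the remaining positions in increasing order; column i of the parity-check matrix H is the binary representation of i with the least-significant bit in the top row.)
Syndrome s = H · r^T (mod 2), r = 1011111000100101100001010010001:
  s[0] = (1010101010101010101010101010101)·(1011111000100101100001010010001) mod 2 = 1+0+1+0+1+0+1+0+0+0+1+0+0+0+0+0+1+0+0+0+0+0+0+0+0+0+1+0+0+0+1 mod 2 = 0
  s[1] = (0110011001100110011001100110011)·(1011111000100101100001010010001) mod 2 = 0+0+1+0+0+1+1+0+0+0+1+0+0+1+0+0+0+0+0+0+0+1+0+0+0+0+1+0+0+0+1 mod 2 = 0
  s[2] = (0001111000011110000111100001111)·(1011111000100101100001010010001) mod 2 = 0+0+0+1+1+1+1+0+0+0+0+0+0+1+0+0+0+0+0+0+0+1+0+0+0+0+0+0+0+0+1 mod 2 = 1
  s[3] = (0000000111111110000000011111111)·(1011111000100101100001010010001) mod 2 = 0+0+0+0+0+0+0+0+0+0+1+0+0+1+0+0+0+0+0+0+0+0+0+1+0+0+1+0+0+0+1 mod 2 = 1
  s[4] = (0000000000000001111111111111111)·(1011111000100101100001010010001) mod 2 = 0+0+0+0+0+0+0+0+0+0+0+0+0+0+0+1+1+0+0+0+0+1+0+1+0+0+1+0+0+0+1 mod 2 = 0
Syndrome = 00110
Non-zero syndrome: error at position 12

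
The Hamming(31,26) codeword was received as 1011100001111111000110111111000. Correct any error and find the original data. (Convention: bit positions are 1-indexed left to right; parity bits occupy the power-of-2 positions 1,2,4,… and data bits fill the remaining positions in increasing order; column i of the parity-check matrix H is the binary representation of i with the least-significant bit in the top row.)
Syndrome s = H · r^T (mod 2), r = 1011100001111111000110111111000:
  s[0] = (1010101010101010101010101010101)·(1011100001111111000110111111000) mod 2 = 1+0+1+0+1+0+0+0+0+0+1+0+1+0+1+0+0+0+0+0+1+0+1+0+1+0+1+0+0+0+0 mod 2 = 0
  s[1] = (0110011001100110011001100110011)·(1011100001111111000110111111000) mod 2 = 0+0+1+0+0+0+0+0+0+1+1+0+0+1+1+0+0+0+0+0+0+0+1+0+0+1+1+0+0+0+0 mod 2 = 0
  s[2] = (0001111000011110000111100001111)·(1011100001111111000110111111000) mod 2 = 0+0+0+1+1+0+0+0+0+0+0+1+1+1+1+0+0+0+0+1+1+0+1+0+0+0+0+1+0+0+0 mod 2 = 0
  s[3] = (0000000111111110000000011111111)·(1011100001111111000110111111000) mod 2 = 0+0+0+0+0+0+0+0+0+1+1+1+1+1+1+0+0+0+0+0+0+0+0+1+1+1+1+1+0+0+0 mod 2 = 1
  s[4] = (0000000000000001111111111111111)·(1011100001111111000110111111000) mod 2 = 0+0+0+0+0+0+0+0+0+0+0+0+0+0+0+1+0+0+0+1+1+0+1+1+1+1+1+1+0+0+0 mod 2 = 1
Syndrome = 00011
Column 24 of H equals this syndrome → error at bit 24 (1-indexed).
Flip bit 24: 1011100001111111000110111111000 → 1011100001111111000110101111000
Extract data bits at positions {3,5,6,7,9,10,11,12,13,14,15,17,18,19,20,21,22,23,24,25,26,27,28,29,30,31}: 11000111111000110101111000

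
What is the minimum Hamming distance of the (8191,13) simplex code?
d_min = 4096 (every nonzero codeword of the simplex code S_13 has weight 2^(r−1) = 4096).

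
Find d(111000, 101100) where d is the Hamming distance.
XOR = 010100, count of 1s = 2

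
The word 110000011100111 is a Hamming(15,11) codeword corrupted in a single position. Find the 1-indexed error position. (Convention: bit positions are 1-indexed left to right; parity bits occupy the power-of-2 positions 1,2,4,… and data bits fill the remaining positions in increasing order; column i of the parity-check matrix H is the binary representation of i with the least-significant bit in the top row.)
Syndrome s = H · r^T (mod 2), r = 110000011100111:
  s[0] = (101010101010101)·(110000011100111) mod 2 = 1+0+0+0+0+0+0+0+1+0+0+0+1+0+1 mod 2 = 0
  s[1] = (011001100110011)·(110000011100111) mod 2 = 0+1+0+0+0+0+0+0+0+1+0+0+0+1+1 mod 2 = 0
  s[2] = (000111100001111)·(110000011100111) mod 2 = 0+0+0+0+0+0+0+0+0+0+0+0+1+1+1 mod 2 = 1
  s[3] = (000000011111111)·(110000011100111) mod 2 = 0+0+0+0+0+0+0+1+1+1+0+0+1+1+1 mod 2 = 0
Syndrome = 0010
Column i of H is the binary representation of i, so the syndrome is the binary index of the flipped bit.
Read s = 0010 with s[0] as LSB: 0·2^0 + 0·2^1 + 1·2^2 + 0·2^3 = 4.
Error is at bit position 4.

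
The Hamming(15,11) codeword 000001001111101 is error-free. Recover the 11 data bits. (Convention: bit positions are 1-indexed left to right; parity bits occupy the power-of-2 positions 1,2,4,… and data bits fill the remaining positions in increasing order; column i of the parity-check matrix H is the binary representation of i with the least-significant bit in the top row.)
Parity bits occupy power-of-2 positions; data bits are at positions {3,5,6,7,9,10,11,12,13,14,15} (1-indexed).
Extract: c[3]=0 c[5]=0 c[6]=1 c[7]=0 c[9]=1 c[10]=1 c[11]=1 c[12]=1 c[13]=1 c[14]=0 c[15]=1
Data = 00101111101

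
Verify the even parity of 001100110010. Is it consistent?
Sum of all bits: 0+0+1+1+0+0+1+1+0+0+1+0 = 5; 5 mod 2 = 1. Result is 1 → parity error detected.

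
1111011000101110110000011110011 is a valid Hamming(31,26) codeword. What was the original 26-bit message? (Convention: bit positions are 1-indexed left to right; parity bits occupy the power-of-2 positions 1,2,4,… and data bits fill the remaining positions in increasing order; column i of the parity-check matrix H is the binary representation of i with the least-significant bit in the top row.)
Parity bits occupy power-of-2 positions; data bits are at positions {3,5,6,7,9,10,11,12,13,14,15,17,18,19,20,21,22,23,24,25,26,27,28,29,30,31} (1-indexed).
Extract: c[3]=1 c[5]=0 c[6]=1 c[7]=1 c[9]=0 c[10]=0 c[11]=1 c[12]=0 c[13]=1 c[14]=1 c[15]=1 c[17]=1 c[18]=1 c[19]=0 c[20]=0 c[21]=0 c[22]=0 c[23]=0 c[24]=1 c[25]=1 c[26]=1 c[27]=1 c[28]=0 c[29]=0 c[30]=1 c[31]=1
Data = 10110010111110000011110011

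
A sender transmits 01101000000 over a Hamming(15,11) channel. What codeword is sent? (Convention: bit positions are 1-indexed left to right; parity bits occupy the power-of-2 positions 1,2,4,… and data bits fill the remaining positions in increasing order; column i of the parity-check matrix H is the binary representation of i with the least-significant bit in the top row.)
Codeword c = d · G (mod 2), d = 01101000000:
  c[0] = d·G[:,0] = (01101000000)·(11011010101) mod 2 = 0+1+0+0+1+0+0+0+0+0+0 mod 2 = 0
  c[1] = d·G[:,1] = (01101000000)·(10110110011) mod 2 = 0+0+1+0+0+0+0+0+0+0+0 mod 2 = 1
  c[2] = d·G[:,2] = (01101000000)·(10000000000) mod 2 = 0+0+0+0+0+0+0+0+0+0+0 mod 2 = 0
  c[3] = d·G[:,3] = (01101000000)·(01110001111) mod 2 = 0+1+1+0+0+0+0+0+0+0+0 mod 2 = 0
  c[4] = d·G[:,4] = (01101000000)·(01000000000) mod 2 = 0+1+0+0+0+0+0+0+0+0+0 mod 2 = 1
  c[5] = d·G[:,5] = (01101000000)·(00100000000) mod 2 = 0+0+1+0+0+0+0+0+0+0+0 mod 2 = 1
  c[6] = d·G[:,6] = (01101000000)·(00010000000) mod 2 = 0+0+0+0+0+0+0+0+0+0+0 mod 2 = 0
  c[7] = d·G[:,7] = (01101000000)·(00001111111) mod 2 = 0+0+0+0+1+0+0+0+0+0+0 mod 2 = 1
  c[8] = d·G[:,8] = (01101000000)·(00001000000) mod 2 = 0+0+0+0+1+0+0+0+0+0+0 mod 2 = 1
  c[9] = d·G[:,9] = (01101000000)·(00000100000) mod 2 = 0+0+0+0+0+0+0+0+0+0+0 mod 2 = 0
  c[10] = d·G[:,10] = (01101000000)·(00000010000) mod 2 = 0+0+0+0+0+0+0+0+0+0+0 mod 2 = 0
  c[11] = d·G[:,11] = (01101000000)·(00000001000) mod 2 = 0+0+0+0+0+0+0+0+0+0+0 mod 2 = 0
  c[12] = d·G[:,12] = (01101000000)·(00000000100) mod 2 = 0+0+0+0+0+0+0+0+0+0+0 mod 2 = 0
  c[13] = d·G[:,13] = (01101000000)·(00000000010) mod 2 = 0+0+0+0+0+0+0+0+0+0+0 mod 2 = 0
  c[14] = d·G[:,14] = (01101000000)·(00000000001) mod 2 = 0+0+0+0+0+0+0+0+0+0+0 mod 2 = 0
Codeword = 010011011000000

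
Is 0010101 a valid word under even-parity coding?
Sum of all bits: 0+0+1+0+1+0+1 = 3; 3 mod 2 = 1. Result is 1 → parity error detected.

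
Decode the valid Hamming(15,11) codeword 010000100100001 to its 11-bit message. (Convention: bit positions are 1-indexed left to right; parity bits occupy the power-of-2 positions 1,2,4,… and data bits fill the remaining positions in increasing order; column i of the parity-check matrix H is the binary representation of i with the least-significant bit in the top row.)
Parity bits occupy power-of-2 positions; data bits are at positions {3,5,6,7,9,10,11,12,13,14,15} (1-indexed).
Extract: c[3]=0 c[5]=0 c[6]=0 c[7]=1 c[9]=0 c[10]=1 c[11]=0 c[12]=0 c[13]=0 c[14]=0 c[15]=1
Data = 00010100001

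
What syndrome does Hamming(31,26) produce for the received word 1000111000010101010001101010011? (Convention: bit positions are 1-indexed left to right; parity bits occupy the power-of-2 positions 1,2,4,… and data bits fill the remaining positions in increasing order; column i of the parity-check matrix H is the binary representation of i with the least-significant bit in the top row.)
Syndrome s = H · r^T (mod 2), r = 1000111000010101010001101010011:
  s[0] = (1010101010101010101010101010101)·(1000111000010101010001101010011) mod 2 = 1+0+0+0+1+0+1+0+0+0+0+0+0+0+0+0+0+0+0+0+0+0+1+0+1+0+1+0+0+0+1 mod 2 = 1
  s[1] = (0110011001100110011001100110011)·(1000111000010101010001101010011) mod 2 = 0+0+0+0+0+1+1+0+0+0+0+0+0+1+0+0+0+1+0+0+0+1+1+0+0+0+1+0+0+1+1 mod 2 = 1
  s[2] = (0001111000011110000111100001111)·(1000111000010101010001101010011) mod 2 = 0+0+0+0+1+1+1+0+0+0+0+1+0+1+0+0+0+0+0+0+0+1+1+0+0+0+0+0+0+1+1 mod 2 = 1
  s[3] = (0000000111111110000000011111111)·(1000111000010101010001101010011) mod 2 = 0+0+0+0+0+0+0+0+0+0+0+1+0+1+0+0+0+0+0+0+0+0+0+0+1+0+1+0+0+1+1 mod 2 = 0
  s[4] = (0000000000000001111111111111111)·(1000111000010101010001101010011) mod 2 = 0+0+0+0+0+0+0+0+0+0+0+0+0+0+0+1+0+1+0+0+0+1+1+0+1+0+1+0+0+1+1 mod 2 = 0
Syndrome = 11100
Non-zero syndrome: error at position 7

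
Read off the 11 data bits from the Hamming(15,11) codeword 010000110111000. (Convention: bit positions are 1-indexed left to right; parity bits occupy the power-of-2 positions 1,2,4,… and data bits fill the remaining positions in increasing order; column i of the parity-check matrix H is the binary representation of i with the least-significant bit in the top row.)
Parity bits occupy power-of-2 positions; data bits are at positions {3,5,6,7,9,10,11,12,13,14,15} (1-indexed).
Extract: c[3]=0 c[5]=0 c[6]=0 c[7]=1 c[9]=0 c[10]=1 c[11]=1 c[12]=1 c[13]=0 c[14]=0 c[15]=0
Data = 00010111000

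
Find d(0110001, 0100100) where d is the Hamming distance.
XOR = 0010101, count of 1s = 3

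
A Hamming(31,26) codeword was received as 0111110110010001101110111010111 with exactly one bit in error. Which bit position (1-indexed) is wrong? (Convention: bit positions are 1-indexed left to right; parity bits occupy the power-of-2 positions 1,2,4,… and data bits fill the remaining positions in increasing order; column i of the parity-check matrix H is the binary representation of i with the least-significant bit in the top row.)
Syndrome s = H · r^T (mod 2), r = 0111110110010001101110111010111:
  s[0] = (1010101010101010101010101010101)·(0111110110010001101110111010111) mod 2 = 0+0+1+0+1+0+0+0+1+0+0+0+0+0+0+0+1+0+1+0+1+0+1+0+1+0+1+0+1+0+1 mod 2 = 1
  s[1] = (0110011001100110011001100110011)·(0111110110010001101110111010111) mod 2 = 0+1+1+0+0+1+0+0+0+0+0+0+0+0+0+0+0+0+1+0+0+0+1+0+0+0+1+0+0+1+1 mod 2 = 0
  s[2] = (0001111000011110000111100001111)·(0111110110010001101110111010111) mod 2 = 0+0+0+1+1+1+0+0+0+0+0+1+0+0+0+0+0+0+0+1+1+0+1+0+0+0+0+0+1+1+1 mod 2 = 0
  s[3] = (0000000111111110000000011111111)·(0111110110010001101110111010111) mod 2 = 0+0+0+0+0+0+0+1+1+0+0+1+0+0+0+0+0+0+0+0+0+0+0+1+1+0+1+0+1+1+1 mod 2 = 1
  s[4] = (0000000000000001111111111111111)·(0111110110010001101110111010111) mod 2 = 0+0+0+0+0+0+0+0+0+0+0+0+0+0+0+1+1+0+1+1+1+0+1+1+1+0+1+0+1+1+1 mod 2 = 0
Syndrome = 10010
Column i of H is the binary representation of i, so the syndrome is the binary index of the flipped bit.
Read s = 10010 with s[0] as LSB: 1·2^0 + 0·2^1 + 0·2^2 + 1·2^3 + 0·2^4 = 9.
Error is at bit position 9.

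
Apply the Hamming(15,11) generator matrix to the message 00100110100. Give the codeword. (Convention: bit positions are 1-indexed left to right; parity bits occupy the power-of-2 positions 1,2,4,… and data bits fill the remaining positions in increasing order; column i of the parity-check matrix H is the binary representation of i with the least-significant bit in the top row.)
Codeword c = d · G (mod 2), d = 00100110100:
  c[0] = d·G[:,0] = (00100110100)·(11011010101) mod 2 = 0+0+0+0+0+0+1+0+1+0+0 mod 2 = 0
  c[1] = d·G[:,1] = (00100110100)·(10110110011) mod 2 = 0+0+1+0+0+1+1+0+0+0+0 mod 2 = 1
  c[2] = d·G[:,2] = (00100110100)·(10000000000) mod 2 = 0+0+0+0+0+0+0+0+0+0+0 mod 2 = 0
  c[3] = d·G[:,3] = (00100110100)·(01110001111) mod 2 = 0+0+1+0+0+0+0+0+1+0+0 mod 2 = 0
  c[4] = d·G[:,4] = (00100110100)·(01000000000) mod 2 = 0+0+0+0+0+0+0+0+0+0+0 mod 2 = 0
  c[5] = d·G[:,5] = (00100110100)·(00100000000) mod 2 = 0+0+1+0+0+0+0+0+0+0+0 mod 2 = 1
  c[6] = d·G[:,6] = (00100110100)·(00010000000) mod 2 = 0+0+0+0+0+0+0+0+0+0+0 mod 2 = 0
  c[7] = d·G[:,7] = (00100110100)·(00001111111) mod 2 = 0+0+0+0+0+1+1+0+1+0+0 mod 2 = 1
  c[8] = d·G[:,8] = (00100110100)·(00001000000) mod 2 = 0+0+0+0+0+0+0+0+0+0+0 mod 2 = 0
  c[9] = d·G[:,9] = (00100110100)·(00000100000) mod 2 = 0+0+0+0+0+1+0+0+0+0+0 mod 2 = 1
  c[10] = d·G[:,10] = (00100110100)·(00000010000) mod 2 = 0+0+0+0+0+0+1+0+0+0+0 mod 2 = 1
  c[11] = d·G[:,11] = (00100110100)·(00000001000) mod 2 = 0+0+0+0+0+0+0+0+0+0+0 mod 2 = 0
  c[12] = d·G[:,12] = (00100110100)·(00000000100) mod 2 = 0+0+0+0+0+0+0+0+1+0+0 mod 2 = 1
  c[13] = d·G[:,13] = (00100110100)·(00000000010) mod 2 = 0+0+0+0+0+0+0+0+0+0+0 mod 2 = 0
  c[14] = d·G[:,14] = (00100110100)·(00000000001) mod 2 = 0+0+0+0+0+0+0+0+0+0+0 mod 2 = 0
Codeword = 010001010110100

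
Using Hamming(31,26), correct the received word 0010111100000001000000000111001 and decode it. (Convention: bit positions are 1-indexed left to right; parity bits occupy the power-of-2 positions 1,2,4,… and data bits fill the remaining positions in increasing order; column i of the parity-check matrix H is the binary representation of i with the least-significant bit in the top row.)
Syndrome s = H · r^T (mod 2), r = 0010111100000001000000000111001:
  s[0] = (1010101010101010101010101010101)·(0010111100000001000000000111001) mod 2 = 0+0+1+0+1+0+1+0+0+0+0+0+0+0+0+0+0+0+0+0+0+0+0+0+0+0+1+0+0+0+1 mod 2 = 1
  s[1] = (0110011001100110011001100110011)·(0010111100000001000000000111001) mod 2 = 0+0+1+0+0+1+1+0+0+0+0+0+0+0+0+0+0+0+0+0+0+0+0+0+0+1+1+0+0+0+1 mod 2 = 0
  s[2] = (0001111000011110000111100001111)·(0010111100000001000000000111001) mod 2 = 0+0+0+0+1+1+1+0+0+0+0+0+0+0+0+0+0+0+0+0+0+0+0+0+0+0+0+1+0+0+1 mod 2 = 1
  s[3] = (0000000111111110000000011111111)·(0010111100000001000000000111001) mod 2 = 0+0+0+0+0+0+0+1+0+0+0+0+0+0+0+0+0+0+0+0+0+0+0+0+0+1+1+1+0+0+1 mod 2 = 1
  s[4] = (0000000000000001111111111111111)·(0010111100000001000000000111001) mod 2 = 0+0+0+0+0+0+0+0+0+0+0+0+0+0+0+1+0+0+0+0+0+0+0+0+0+1+1+1+0+0+1 mod 2 = 1
Syndrome = 10111
Column 29 of H equals this syndrome → error at bit 29 (1-indexed).
Flip bit 29: 0010111100000001000000000111001 → 0010111100000001000000000111101
Extract data bits at positions {3,5,6,7,9,10,11,12,13,14,15,17,18,19,20,21,22,23,24,25,26,27,28,29,30,31}: 11110000000000000000111101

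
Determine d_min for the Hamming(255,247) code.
d_min = 3 (every single-error-correcting Hamming code has d_min = 3).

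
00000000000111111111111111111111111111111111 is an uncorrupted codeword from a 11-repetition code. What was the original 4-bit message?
Split into 11-bit blocks: 00000000000 11111111111 11111111111 11111111111
Data = 0111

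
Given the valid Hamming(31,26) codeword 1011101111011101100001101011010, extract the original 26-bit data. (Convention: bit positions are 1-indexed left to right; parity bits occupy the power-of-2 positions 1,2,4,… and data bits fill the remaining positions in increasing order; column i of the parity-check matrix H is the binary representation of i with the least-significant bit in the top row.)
Parity bits occupy power-of-2 positions; data bits are at positions {3,5,6,7,9,10,11,12,13,14,15,17,18,19,20,21,22,23,24,25,26,27,28,29,30,31} (1-indexed).
Extract: c[3]=1 c[5]=1 c[6]=0 c[7]=1 c[9]=1 c[10]=1 c[11]=0 c[12]=1 c[13]=1 c[14]=1 c[15]=0 c[17]=1 c[18]=0 c[19]=0 c[20]=0 c[21]=0 c[22]=1 c[23]=1 c[24]=0 c[25]=1 c[26]=0 c[27]=1 c[28]=1 c[29]=0 c[30]=1 c[31]=0
Data = 11011101110100001101011010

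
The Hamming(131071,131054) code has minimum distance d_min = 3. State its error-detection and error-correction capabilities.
Detection only: up to d_min − 1 = 2 errors.
Correction: up to ⌊(d_min − 1)/2⌋ = ⌊2/2⌋ = 1 errors.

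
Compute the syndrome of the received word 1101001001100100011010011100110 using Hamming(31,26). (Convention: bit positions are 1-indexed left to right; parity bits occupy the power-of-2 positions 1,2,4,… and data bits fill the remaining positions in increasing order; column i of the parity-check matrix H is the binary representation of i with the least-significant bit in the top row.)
Syndrome s = H · r^T (mod 2), r = 1101001001100100011010011100110:
  s[0] = (1010101010101010101010101010101)·(1101001001100100011010011100110) mod 2 = 1+0+0+0+0+0+1+0+0+0+1+0+0+0+0+0+0+0+1+0+1+0+0+0+1+0+0+0+1+0+0 mod 2 = 1
  s[1] = (0110011001100110011001100110011)·(1101001001100100011010011100110) mod 2 = 0+1+0+0+0+0+1+0+0+1+1+0+0+1+0+0+0+1+1+0+0+0+0+0+0+1+0+0+0+1+0 mod 2 = 1
  s[2] = (0001111000011110000111100001111)·(1101001001100100011010011100110) mod 2 = 0+0+0+1+0+0+1+0+0+0+0+0+0+1+0+0+0+0+0+0+1+0+0+0+0+0+0+0+1+1+0 mod 2 = 0
  s[3] = (0000000111111110000000011111111)·(1101001001100100011010011100110) mod 2 = 0+0+0+0+0+0+0+0+0+1+1+0+0+1+0+0+0+0+0+0+0+0+0+1+1+1+0+0+1+1+0 mod 2 = 0
  s[4] = (0000000000000001111111111111111)·(1101001001100100011010011100110) mod 2 = 0+0+0+0+0+0+0+0+0+0+0+0+0+0+0+0+0+1+1+0+1+0+0+1+1+1+0+0+1+1+0 mod 2 = 0
Syndrome = 11000
Non-zero syndrome: error at position 3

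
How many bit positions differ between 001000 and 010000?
XOR = 011000, count of 1s = 2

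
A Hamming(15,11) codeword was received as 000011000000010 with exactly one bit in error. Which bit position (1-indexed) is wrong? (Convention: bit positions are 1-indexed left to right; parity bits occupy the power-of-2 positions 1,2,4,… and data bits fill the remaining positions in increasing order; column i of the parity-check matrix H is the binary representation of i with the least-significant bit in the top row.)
Syndrome s = H · r^T (mod 2), r = 000011000000010:
  s[0] = (101010101010101)·(000011000000010) mod 2 = 0+0+0+0+1+0+0+0+0+0+0+0+0+0+0 mod 2 = 1
  s[1] = (011001100110011)·(000011000000010) mod 2 = 0+0+0+0+0+1+0+0+0+0+0+0+0+1+0 mod 2 = 0
  s[2] = (000111100001111)·(000011000000010) mod 2 = 0+0+0+0+1+1+0+0+0+0+0+0+0+1+0 mod 2 = 1
  s[3] = (000000011111111)·(000011000000010) mod 2 = 0+0+0+0+0+0+0+0+0+0+0+0+0+1+0 mod 2 = 1
Syndrome = 1011
Column i of H is the binary representation of i, so the syndrome is the binary index of the flipped bit.
Read s = 1011 with s[0] as LSB: 1·2^0 + 0·2^1 + 1·2^2 + 1·2^3 = 13.
Error is at bit position 13.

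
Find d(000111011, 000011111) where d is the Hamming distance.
XOR = 000100100, count of 1s = 2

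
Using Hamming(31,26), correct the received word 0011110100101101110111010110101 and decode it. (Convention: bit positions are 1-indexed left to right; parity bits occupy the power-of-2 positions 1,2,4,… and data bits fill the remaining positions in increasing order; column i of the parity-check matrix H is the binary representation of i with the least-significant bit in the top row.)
Syndrome s = H · r^T (mod 2), r = 0011110100101101110111010110101:
  s[0] = (1010101010101010101010101010101)·(0011110100101101110111010110101) mod 2 = 0+0+1+0+1+0+0+0+0+0+1+0+1+0+0+0+1+0+0+0+1+0+0+0+0+0+1+0+1+0+1 mod 2 = 1
  s[1] = (0110011001100110011001100110011)·(0011110100101101110111010110101) mod 2 = 0+0+1+0+0+1+0+0+0+0+1+0+0+1+0+0+0+1+0+0+0+1+0+0+0+1+1+0+0+0+1 mod 2 = 1
  s[2] = (0001111000011110000111100001111)·(0011110100101101110111010110101) mod 2 = 0+0+0+1+1+1+0+0+0+0+0+0+1+1+0+0+0+0+0+1+1+1+0+0+0+0+0+0+1+0+1 mod 2 = 0
  s[3] = (0000000111111110000000011111111)·(0011110100101101110111010110101) mod 2 = 0+0+0+0+0+0+0+1+0+0+1+0+1+1+0+0+0+0+0+0+0+0+0+1+0+1+1+0+1+0+1 mod 2 = 1
  s[4] = (0000000000000001111111111111111)·(0011110100101101110111010110101) mod 2 = 0+0+0+0+0+0+0+0+0+0+0+0+0+0+0+1+1+1+0+1+1+1+0+1+0+1+1+0+1+0+1 mod 2 = 1
Syndrome = 11011
Column 27 of H equals this syndrome → error at bit 27 (1-indexed).
Flip bit 27: 0011110100101101110111010110101 → 0011110100101101110111010100101
Extract data bits at positions {3,5,6,7,9,10,11,12,13,14,15,17,18,19,20,21,22,23,24,25,26,27,28,29,30,31}: 11100010110110111010100101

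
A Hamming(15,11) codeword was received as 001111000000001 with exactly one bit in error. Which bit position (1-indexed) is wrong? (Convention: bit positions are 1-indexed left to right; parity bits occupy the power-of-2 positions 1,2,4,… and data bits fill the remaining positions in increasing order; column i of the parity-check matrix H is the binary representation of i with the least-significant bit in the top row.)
Syndrome s = H · r^T (mod 2), r = 001111000000001:
  s[0] = (101010101010101)·(001111000000001) mod 2 = 0+0+1+0+1+0+0+0+0+0+0+0+0+0+1 mod 2 = 1
  s[1] = (011001100110011)·(001111000000001) mod 2 = 0+0+1+0+0+1+0+0+0+0+0+0+0+0+1 mod 2 = 1
  s[2] = (000111100001111)·(001111000000001) mod 2 = 0+0+0+1+1+1+0+0+0+0+0+0+0+0+1 mod 2 = 0
  s[3] = (000000011111111)·(001111000000001) mod 2 = 0+0+0+0+0+0+0+0+0+0+0+0+0+0+1 mod 2 = 1
Syndrome = 1101
Column i of H is the binary representation of i, so the syndrome is the binary index of the flipped bit.
Read s = 1101 with s[0] as LSB: 1·2^0 + 1·2^1 + 0·2^2 + 1·2^3 = 11.
Error is at bit position 11.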